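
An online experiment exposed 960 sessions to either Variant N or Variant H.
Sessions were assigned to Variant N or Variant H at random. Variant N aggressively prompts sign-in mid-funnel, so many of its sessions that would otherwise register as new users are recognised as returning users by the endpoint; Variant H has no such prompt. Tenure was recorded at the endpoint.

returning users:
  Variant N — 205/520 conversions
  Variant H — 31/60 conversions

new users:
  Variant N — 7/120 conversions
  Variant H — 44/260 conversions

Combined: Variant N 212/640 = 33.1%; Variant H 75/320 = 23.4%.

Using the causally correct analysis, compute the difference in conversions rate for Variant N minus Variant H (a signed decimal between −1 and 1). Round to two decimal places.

+0.10

Variant H is higher inside every user tenure stratum but Variant N is higher in aggregate. Whether to stratify depends on how user tenure relates to the variant.
User tenure lies on the pathway variant → user tenure → outcome, so adjusting for it blocks the indirect effect. For the total causal effect of variant, use the unadjusted pooled rates.
The causal difference is the pooled difference: 0.331 − 0.234 = +0.097.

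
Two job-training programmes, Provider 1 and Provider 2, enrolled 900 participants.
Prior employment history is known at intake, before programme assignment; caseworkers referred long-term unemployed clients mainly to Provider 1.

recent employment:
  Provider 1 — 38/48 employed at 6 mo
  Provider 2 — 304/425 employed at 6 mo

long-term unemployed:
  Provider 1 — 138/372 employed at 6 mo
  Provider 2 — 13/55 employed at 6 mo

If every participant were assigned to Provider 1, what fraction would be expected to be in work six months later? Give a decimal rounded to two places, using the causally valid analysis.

The stratified and pooled comparisons disagree (Provider 1 wins within each prior employment history; Provider 2 wins overall), so the answer turns on the causal role of prior employment history.
Prior employment history differs across programmes for reasons unrelated to any effect of the programme itself, and it separately predicts the outcome — a classic confounder. We must compare within prior employment history levels.
Standardising Provider 1 to the population prior employment history mix: 0.526·38/48 + 0.474·138/372 = 0.592.

0.59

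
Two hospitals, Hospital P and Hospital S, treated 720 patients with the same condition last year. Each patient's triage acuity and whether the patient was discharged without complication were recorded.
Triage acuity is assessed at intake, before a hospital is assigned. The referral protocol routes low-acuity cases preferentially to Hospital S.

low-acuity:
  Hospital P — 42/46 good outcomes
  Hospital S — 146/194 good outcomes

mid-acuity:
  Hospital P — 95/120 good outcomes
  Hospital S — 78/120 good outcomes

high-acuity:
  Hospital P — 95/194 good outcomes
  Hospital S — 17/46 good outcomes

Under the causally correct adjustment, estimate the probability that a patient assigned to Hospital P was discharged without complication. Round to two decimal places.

The triage acuity-specific comparison favours Hospital P throughout, but the pooled figures favour Hospital S. The question is whether to condition on triage acuity.
The imbalance in triage acuity arose from how patients were allocated, not from anything the hospital did; and triage acuity independently affects the outcome. The pooled gap is confounded — condition on triage acuity.
Standardising Hospital P to the population triage acuity mix: 0.333·42/46 + 0.333·95/120 + 0.333·95/194 = 0.731.

0.73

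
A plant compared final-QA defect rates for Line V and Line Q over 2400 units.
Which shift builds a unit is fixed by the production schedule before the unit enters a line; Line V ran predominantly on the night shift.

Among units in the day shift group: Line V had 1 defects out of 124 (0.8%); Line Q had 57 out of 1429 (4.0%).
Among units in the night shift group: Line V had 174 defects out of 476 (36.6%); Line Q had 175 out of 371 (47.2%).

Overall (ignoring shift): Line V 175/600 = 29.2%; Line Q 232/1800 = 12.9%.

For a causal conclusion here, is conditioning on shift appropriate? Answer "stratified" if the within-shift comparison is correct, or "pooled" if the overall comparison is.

Within every shift level Line V has the lower rate, yet pooled Line Q does — Simpson's reversal.
The imbalance in shift arose from how units were allocated, not from anything the line did; and shift independently affects the outcome. The pooled gap is confounded — condition on shift.
Within each level — day shift: 0.8% vs 4.0%; night shift: 36.6% vs 47.2% — Line V is lower every time.

stratified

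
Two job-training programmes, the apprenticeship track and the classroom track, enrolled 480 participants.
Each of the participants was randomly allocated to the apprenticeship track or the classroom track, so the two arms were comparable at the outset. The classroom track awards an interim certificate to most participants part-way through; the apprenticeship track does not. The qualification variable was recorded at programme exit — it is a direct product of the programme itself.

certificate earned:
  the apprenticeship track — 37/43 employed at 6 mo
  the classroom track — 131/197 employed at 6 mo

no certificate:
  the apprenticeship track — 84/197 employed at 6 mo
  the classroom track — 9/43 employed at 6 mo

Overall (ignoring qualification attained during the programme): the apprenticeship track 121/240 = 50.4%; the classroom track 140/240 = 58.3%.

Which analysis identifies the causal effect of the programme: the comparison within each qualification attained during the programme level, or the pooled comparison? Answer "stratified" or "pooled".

Within every qualification attained during the programme level the apprenticeship track has the higher rate, yet pooled the classroom track does — Simpson's reversal.
Stratifying would compare programmes among participants the programmes themselves sorted into qualification attained during the programme groups — a form of selection on an intermediate. The unconditioned pooled rates give the total causal effect.
Pooled: the apprenticeship track 50.4% vs the classroom track 58.3%; the classroom track is higher overall.

pooled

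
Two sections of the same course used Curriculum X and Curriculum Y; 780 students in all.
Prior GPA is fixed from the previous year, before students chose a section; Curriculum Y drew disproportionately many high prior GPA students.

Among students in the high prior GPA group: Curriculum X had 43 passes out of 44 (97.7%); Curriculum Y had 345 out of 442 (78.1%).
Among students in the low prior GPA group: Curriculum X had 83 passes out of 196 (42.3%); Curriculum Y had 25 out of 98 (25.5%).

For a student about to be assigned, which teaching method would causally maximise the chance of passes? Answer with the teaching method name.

Within every prior GPA band level Curriculum X has the higher rate, yet pooled Curriculum Y does — Simpson's reversal.
Prior GPA band is set before the teaching method has any effect — it is not caused by the teaching method — and it independently drives the outcome. That makes it a confounder, so the causal comparison is within prior GPA band levels.
Within each level — high prior GPA: 97.7% vs 78.1%; low prior GPA: 42.3% vs 25.5% — Curriculum X is higher every time.

Curriculum X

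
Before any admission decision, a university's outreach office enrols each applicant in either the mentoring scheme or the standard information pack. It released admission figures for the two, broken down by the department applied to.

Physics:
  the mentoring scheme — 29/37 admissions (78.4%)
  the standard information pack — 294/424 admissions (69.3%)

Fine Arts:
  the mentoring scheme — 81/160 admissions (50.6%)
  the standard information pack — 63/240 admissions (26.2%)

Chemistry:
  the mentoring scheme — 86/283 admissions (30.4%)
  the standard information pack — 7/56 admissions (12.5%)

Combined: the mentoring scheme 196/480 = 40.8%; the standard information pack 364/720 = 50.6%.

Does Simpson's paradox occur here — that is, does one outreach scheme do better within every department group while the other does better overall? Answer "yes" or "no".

Within each department level (Physics 78.4% vs 69.3%; Fine Arts 50.6% vs 26.2%; Chemistry 30.4% vs 12.5%), the mentoring scheme has the higher rate every time. Pooled: 40.8% vs 50.6% — the standard information pack has the higher rate overall. The two comparisons disagree.

yes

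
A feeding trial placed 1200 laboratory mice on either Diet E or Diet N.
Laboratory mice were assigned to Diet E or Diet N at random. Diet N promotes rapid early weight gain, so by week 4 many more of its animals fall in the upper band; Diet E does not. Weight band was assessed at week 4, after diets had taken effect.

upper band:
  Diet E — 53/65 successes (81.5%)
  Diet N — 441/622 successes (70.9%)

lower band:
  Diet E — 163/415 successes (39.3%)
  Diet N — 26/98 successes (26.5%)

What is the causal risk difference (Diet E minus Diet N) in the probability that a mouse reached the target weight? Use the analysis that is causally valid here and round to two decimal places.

-0.20

Week-4 weight band is downstream of the diet. One should not condition on a consequence of treatment, so the overall rates are the right comparison.
The causal difference is the pooled difference: 0.450 − 0.649 = -0.199.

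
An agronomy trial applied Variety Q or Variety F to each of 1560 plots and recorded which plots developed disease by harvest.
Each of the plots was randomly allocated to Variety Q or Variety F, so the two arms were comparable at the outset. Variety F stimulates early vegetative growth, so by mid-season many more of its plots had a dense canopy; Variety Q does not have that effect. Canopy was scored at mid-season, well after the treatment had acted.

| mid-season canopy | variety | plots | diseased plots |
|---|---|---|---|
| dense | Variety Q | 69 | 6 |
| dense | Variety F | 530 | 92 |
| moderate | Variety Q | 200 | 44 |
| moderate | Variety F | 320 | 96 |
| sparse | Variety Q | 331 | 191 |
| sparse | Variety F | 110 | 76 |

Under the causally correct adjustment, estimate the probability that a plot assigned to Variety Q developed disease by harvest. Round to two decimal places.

Variety Q is lower inside every mid-season canopy stratum but Variety F is lower in aggregate. Whether to stratify depends on how mid-season canopy relates to the variety.
Stratifying would compare varietys among plots the varietys themselves sorted into mid-season canopy groups — a form of selection on an intermediate. The unconditioned pooled rates give the total causal effect.
So P(outcome | do(Variety Q)) is just the pooled rate for Variety Q: 241/600 = 0.402.

0.40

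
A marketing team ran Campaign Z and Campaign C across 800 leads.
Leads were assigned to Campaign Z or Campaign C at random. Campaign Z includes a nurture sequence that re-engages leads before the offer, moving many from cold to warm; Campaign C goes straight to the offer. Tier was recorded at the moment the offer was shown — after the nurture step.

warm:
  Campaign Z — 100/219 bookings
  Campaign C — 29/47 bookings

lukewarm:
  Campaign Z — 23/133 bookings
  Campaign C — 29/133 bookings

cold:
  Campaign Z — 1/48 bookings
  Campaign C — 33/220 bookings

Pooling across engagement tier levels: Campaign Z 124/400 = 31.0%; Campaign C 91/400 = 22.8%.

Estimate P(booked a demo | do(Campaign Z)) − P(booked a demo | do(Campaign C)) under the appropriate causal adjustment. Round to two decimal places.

Engagement tier is recorded after the campaign and is itself shifted by it — it sits on the causal path from campaign to outcome. Conditioning on a mediator would strip out part of the effect we want; the pooled comparison gives the total causal effect.
The causal difference is the pooled difference: 0.310 − 0.228 = +0.083.

+0.08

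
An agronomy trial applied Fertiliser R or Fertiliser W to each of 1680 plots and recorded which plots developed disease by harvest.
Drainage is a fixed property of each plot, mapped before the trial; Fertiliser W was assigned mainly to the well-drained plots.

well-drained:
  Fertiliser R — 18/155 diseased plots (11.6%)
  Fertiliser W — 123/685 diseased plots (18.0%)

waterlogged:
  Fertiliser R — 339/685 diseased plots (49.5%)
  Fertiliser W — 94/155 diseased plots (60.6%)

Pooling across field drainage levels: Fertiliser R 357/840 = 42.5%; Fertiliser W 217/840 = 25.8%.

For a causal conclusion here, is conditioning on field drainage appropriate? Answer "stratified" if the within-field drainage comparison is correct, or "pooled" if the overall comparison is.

Since field drainage is a pre-existing factor (not a product of the fertiliser) and it affects the outcome on its own, it is a confounder. The stratified rates, not the pooled rate, identify the causal effect.
Within each level — well-drained: 11.6% vs 18.0%; waterlogged: 49.5% vs 60.6% — Fertiliser R is lower every time.

stratified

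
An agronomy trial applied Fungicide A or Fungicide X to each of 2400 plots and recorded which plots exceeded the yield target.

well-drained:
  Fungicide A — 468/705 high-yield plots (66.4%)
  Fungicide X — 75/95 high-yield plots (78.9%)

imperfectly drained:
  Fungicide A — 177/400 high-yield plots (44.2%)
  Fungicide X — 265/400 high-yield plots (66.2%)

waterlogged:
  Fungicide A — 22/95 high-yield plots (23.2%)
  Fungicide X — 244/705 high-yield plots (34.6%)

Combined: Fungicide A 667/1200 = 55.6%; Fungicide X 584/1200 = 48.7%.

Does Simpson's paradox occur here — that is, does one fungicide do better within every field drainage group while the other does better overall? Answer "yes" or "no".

yes

Within each field drainage level (well-drained 66.4% vs 78.9%; imperfectly drained 44.2% vs 66.2%; waterlogged 23.2% vs 34.6%), Fungicide X has the higher rate every time. Pooled: 55.6% vs 48.7% — Fungicide A has the higher rate overall. The two comparisons disagree.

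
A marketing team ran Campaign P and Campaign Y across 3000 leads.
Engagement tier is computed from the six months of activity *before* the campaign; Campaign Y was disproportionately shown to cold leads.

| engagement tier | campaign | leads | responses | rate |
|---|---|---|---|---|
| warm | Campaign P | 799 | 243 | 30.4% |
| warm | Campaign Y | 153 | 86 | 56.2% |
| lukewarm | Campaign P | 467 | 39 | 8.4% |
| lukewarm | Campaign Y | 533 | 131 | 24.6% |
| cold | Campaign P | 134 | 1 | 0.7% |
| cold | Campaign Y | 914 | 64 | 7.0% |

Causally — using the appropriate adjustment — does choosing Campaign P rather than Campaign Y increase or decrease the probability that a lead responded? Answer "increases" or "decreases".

Here engagement tier is a common cause — it drives both which campaign a case falls under and the outcome. The crude comparison mixes populations; the stratum-specific rates are the causally relevant ones.
Within each level — warm: 30.4% vs 56.2%; lukewarm: 8.4% vs 24.6%; cold: 0.7% vs 7.0% — Campaign Y is higher every time.

decreases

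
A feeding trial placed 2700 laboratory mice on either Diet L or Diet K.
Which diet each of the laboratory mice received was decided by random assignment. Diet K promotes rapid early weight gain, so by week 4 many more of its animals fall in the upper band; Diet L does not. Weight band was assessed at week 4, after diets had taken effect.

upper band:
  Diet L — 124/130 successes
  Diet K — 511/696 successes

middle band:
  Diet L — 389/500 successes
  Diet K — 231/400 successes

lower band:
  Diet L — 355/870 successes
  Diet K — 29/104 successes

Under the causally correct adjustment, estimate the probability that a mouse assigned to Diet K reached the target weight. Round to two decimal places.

The stratified and pooled comparisons disagree (Diet L wins within each week-4 weight band; Diet K wins overall), so the answer turns on the causal role of week-4 weight band.
Week-4 weight band is recorded after the diet and is itself shifted by it — it sits on the causal path from diet to outcome. Conditioning on a mediator would strip out part of the effect we want; the pooled comparison gives the total causal effect.
So P(outcome | do(Diet K)) is just the pooled rate for Diet K: 771/1200 = 0.642.

0.64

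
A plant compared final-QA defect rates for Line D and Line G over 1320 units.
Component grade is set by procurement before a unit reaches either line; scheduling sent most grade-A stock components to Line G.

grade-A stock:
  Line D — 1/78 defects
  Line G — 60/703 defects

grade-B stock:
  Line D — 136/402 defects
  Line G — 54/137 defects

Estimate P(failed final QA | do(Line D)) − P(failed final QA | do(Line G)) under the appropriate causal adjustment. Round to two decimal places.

-0.07

Within every component grade level Line D has the lower rate, yet pooled Line G does — Simpson's reversal.
Component grade satisfies the back-door criterion: it is not a descendant of the line, and it blocks the spurious path from line to outcome. Adjusting for it (i.e., using the within-component grade rates) gives the causal effect.
Adjusting over the population distribution of component grade: 0.592·(0.013−0.085) + 0.408·(0.338−0.394) = -0.066.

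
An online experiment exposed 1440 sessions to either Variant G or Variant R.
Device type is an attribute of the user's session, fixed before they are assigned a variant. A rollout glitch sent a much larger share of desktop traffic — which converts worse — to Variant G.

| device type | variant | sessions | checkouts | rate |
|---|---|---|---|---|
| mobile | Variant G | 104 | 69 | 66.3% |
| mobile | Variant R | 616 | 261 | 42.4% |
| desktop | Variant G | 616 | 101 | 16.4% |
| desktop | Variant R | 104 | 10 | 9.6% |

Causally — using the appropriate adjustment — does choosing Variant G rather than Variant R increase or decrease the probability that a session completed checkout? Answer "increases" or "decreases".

increases

Device type is set before the variant has any effect — it is not caused by the variant — and it independently drives the outcome. That makes it a confounder, so the causal comparison is within device type levels.
Within each level — mobile: 66.3% vs 42.4%; desktop: 16.4% vs 9.6% — Variant G is higher every time.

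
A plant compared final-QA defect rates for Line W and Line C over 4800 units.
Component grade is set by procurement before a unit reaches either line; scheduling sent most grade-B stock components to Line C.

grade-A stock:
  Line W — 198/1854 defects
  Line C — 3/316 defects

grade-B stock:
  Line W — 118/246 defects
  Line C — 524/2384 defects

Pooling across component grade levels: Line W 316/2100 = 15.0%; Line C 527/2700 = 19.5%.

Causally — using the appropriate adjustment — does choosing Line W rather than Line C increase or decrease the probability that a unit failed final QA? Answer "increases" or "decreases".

The stratified and pooled comparisons disagree (Line C wins within each component grade; Line W wins overall), so the answer turns on the causal role of component grade.
The imbalance in component grade arose from how units were allocated, not from anything the line did; and component grade independently affects the outcome. The pooled gap is confounded — condition on component grade.
Within each level — grade-A stock: 10.7% vs 0.9%; grade-B stock: 48.0% vs 22.0% — Line C is lower every time.

increases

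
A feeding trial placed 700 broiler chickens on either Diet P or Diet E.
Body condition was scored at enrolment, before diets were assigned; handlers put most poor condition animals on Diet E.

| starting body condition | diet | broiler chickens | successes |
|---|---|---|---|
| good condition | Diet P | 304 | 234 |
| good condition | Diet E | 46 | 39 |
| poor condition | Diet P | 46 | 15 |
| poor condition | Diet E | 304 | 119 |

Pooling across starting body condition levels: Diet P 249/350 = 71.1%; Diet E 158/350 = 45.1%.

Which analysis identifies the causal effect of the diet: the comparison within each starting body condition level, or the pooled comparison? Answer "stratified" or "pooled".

Diet E is higher inside every starting body condition stratum but Diet P is higher in aggregate. Whether to stratify depends on how starting body condition relates to the diet.
The imbalance in starting body condition arose from how broiler chickens were allocated, not from anything the diet did; and starting body condition independently affects the outcome. The pooled gap is confounded — condition on starting body condition.
Within each level — good condition: 77.0% vs 84.8%; poor condition: 32.6% vs 39.1% — Diet E is higher every time.

stratified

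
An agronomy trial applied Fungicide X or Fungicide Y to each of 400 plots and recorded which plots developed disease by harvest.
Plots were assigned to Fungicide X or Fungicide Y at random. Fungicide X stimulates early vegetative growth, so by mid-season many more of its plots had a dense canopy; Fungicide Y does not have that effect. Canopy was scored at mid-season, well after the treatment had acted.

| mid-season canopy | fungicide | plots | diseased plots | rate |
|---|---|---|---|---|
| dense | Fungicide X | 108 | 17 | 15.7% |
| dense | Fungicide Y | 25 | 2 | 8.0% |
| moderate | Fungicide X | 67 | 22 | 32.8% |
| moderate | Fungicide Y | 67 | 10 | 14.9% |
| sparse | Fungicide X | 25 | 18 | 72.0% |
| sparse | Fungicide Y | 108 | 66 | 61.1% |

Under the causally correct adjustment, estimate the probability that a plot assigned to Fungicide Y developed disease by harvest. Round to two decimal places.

Because the fungicide influences mid-season canopy, mid-season canopy is a post-treatment mediator, not a confounder. Stratifying on it would bias the estimate; the causal effect is the crude pooled difference.
So P(outcome | do(Fungicide Y)) is just the pooled rate for Fungicide Y: 78/200 = 0.390.

0.39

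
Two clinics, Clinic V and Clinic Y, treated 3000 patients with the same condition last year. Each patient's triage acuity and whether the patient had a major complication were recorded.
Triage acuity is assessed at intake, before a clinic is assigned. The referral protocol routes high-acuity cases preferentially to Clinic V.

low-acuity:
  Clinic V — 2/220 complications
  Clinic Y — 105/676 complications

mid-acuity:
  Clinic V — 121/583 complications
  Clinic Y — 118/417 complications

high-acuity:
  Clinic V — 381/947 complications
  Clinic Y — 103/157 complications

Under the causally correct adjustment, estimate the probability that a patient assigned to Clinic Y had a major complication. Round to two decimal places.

Nothing the clinic does changes triage acuity; the imbalance is an allocation artefact. With triage acuity also predicting the outcome, the pooled figure is confounded, and the within-stratum comparison is the causal one.
Standardising Clinic Y to the population triage acuity mix: 0.299·105/676 + 0.333·118/417 + 0.368·103/157 = 0.382.

0.38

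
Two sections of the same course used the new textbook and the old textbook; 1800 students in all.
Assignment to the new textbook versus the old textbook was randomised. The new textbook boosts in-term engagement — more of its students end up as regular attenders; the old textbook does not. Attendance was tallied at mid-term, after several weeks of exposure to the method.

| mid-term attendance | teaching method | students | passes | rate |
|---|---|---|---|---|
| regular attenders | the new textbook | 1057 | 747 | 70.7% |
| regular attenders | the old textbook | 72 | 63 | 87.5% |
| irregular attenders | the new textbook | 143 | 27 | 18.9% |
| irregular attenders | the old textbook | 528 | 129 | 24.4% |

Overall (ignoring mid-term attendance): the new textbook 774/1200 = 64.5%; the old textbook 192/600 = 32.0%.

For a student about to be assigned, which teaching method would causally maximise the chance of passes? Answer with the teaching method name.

the new textbook

The mid-term attendance-specific comparison favours the old textbook throughout, but the pooled figures favour the new textbook. The question is whether to condition on mid-term attendance.
Mid-term attendance lies on the pathway teaching method → mid-term attendance → outcome, so adjusting for it blocks the indirect effect. For the total causal effect of teaching method, use the unadjusted pooled rates.
Pooled: the new textbook 64.5% vs the old textbook 32.0%; the new textbook is higher overall.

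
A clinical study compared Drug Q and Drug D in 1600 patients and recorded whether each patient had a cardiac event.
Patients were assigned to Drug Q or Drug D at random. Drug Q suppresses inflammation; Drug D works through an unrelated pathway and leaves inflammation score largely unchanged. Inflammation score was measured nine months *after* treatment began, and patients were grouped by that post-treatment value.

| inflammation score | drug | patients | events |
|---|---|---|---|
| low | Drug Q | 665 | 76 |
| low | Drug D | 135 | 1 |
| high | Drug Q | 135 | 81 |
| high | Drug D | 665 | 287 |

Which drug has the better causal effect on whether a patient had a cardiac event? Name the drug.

The stratified and pooled comparisons disagree (Drug D wins within each inflammation score; Drug Q wins overall), so the answer turns on the causal role of inflammation score.
The distribution of inflammation score is itself part of what the drug does — it is an intermediate outcome. Holding it fixed would remove that part of the effect; the total effect is the pooled difference.
Pooled: Drug Q 19.6% vs Drug D 36.0%; Drug Q is lower overall.

Drug Q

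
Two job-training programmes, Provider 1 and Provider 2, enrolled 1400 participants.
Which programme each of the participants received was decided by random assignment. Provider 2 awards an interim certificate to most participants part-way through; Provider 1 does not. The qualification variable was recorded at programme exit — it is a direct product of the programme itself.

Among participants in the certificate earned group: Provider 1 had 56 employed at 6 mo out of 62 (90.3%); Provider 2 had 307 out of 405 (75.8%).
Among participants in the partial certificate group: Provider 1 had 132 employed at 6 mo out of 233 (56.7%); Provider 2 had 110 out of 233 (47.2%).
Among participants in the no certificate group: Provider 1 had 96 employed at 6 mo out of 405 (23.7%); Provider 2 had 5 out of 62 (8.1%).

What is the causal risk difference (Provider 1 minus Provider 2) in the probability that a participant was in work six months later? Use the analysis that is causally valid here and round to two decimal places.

Provider 1 is higher inside every qualification attained during the programme stratum but Provider 2 is higher in aggregate. Whether to stratify depends on how qualification attained during the programme relates to the programme.
Qualification attained during the programme is downstream of the programme. One should not condition on a consequence of treatment, so the overall rates are the right comparison.
The causal difference is the pooled difference: 0.406 − 0.603 = -0.197.

-0.20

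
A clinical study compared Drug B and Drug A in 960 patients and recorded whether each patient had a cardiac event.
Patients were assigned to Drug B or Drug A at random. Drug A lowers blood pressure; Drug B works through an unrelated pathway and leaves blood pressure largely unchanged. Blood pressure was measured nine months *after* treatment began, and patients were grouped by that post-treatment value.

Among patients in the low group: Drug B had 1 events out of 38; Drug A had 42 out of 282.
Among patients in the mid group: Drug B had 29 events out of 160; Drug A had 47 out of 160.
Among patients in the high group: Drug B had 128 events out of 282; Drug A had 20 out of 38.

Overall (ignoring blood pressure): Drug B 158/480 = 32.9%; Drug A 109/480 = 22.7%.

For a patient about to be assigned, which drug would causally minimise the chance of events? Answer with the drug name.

Drug A

Blood pressure here is a post-treatment variable shaped by the drug; conditioning on it would introduce bias rather than remove it. The overall comparison is the causal one.
Pooled: Drug B 32.9% vs Drug A 22.7%; Drug A is lower overall.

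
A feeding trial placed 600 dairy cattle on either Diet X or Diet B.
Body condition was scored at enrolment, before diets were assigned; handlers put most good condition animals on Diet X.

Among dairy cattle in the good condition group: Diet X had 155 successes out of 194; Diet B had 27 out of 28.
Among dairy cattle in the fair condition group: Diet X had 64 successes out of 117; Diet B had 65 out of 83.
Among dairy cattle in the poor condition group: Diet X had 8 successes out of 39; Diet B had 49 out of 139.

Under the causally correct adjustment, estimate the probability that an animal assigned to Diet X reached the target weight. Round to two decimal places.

0.54

Nothing the diet does changes starting body condition; the imbalance is an allocation artefact. With starting body condition also predicting the outcome, the pooled figure is confounded, and the within-stratum comparison is the causal one.
Standardising Diet X to the population starting body condition mix: 0.370·155/194 + 0.333·64/117 + 0.297·8/39 = 0.539.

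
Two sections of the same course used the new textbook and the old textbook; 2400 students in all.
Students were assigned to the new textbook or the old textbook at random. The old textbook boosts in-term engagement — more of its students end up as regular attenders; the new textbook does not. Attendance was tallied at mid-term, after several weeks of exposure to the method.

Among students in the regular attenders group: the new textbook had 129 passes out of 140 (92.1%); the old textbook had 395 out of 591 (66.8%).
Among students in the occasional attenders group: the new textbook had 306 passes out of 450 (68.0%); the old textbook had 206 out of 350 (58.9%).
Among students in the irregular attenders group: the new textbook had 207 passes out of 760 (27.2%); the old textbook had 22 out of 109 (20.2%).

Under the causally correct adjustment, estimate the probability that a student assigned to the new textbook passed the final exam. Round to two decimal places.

0.48

Mid-term attendance here is a post-treatment variable shaped by the teaching method; conditioning on it would introduce bias rather than remove it. The overall comparison is the causal one.
So P(outcome | do(the new textbook)) is just the pooled rate for the new textbook: 642/1350 = 0.476.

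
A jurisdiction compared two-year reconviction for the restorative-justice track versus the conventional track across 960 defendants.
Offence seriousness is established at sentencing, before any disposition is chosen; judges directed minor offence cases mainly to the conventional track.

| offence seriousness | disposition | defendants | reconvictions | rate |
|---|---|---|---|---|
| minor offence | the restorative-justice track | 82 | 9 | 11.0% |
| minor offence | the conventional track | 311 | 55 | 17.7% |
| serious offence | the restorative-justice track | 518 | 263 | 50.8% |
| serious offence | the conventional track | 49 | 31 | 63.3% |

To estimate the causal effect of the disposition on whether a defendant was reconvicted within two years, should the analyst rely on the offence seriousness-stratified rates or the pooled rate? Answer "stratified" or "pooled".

the restorative-justice track is lower inside every offence seriousness stratum but the conventional track is lower in aggregate. Whether to stratify depends on how offence seriousness relates to the disposition.
Nothing the disposition does changes offence seriousness; the imbalance is an allocation artefact. With offence seriousness also predicting the outcome, the pooled figure is confounded, and the within-stratum comparison is the causal one.
Within each level — minor offence: 11.0% vs 17.7%; serious offence: 50.8% vs 63.3% — the restorative-justice track is lower every time.

stratified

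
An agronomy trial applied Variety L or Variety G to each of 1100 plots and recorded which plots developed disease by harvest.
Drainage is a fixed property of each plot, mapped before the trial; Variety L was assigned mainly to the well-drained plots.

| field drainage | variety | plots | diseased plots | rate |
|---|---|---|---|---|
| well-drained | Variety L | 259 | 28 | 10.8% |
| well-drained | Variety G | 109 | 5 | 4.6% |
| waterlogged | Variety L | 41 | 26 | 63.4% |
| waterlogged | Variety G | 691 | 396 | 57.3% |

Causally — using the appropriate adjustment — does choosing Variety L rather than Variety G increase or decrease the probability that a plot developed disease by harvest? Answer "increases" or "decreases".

increases

Field drainage satisfies the back-door criterion: it is not a descendant of the variety, and it blocks the spurious path from variety to outcome. Adjusting for it (i.e., using the within-field drainage rates) gives the causal effect.
Within each level — well-drained: 10.8% vs 4.6%; waterlogged: 63.4% vs 57.3% — Variety G is lower every time.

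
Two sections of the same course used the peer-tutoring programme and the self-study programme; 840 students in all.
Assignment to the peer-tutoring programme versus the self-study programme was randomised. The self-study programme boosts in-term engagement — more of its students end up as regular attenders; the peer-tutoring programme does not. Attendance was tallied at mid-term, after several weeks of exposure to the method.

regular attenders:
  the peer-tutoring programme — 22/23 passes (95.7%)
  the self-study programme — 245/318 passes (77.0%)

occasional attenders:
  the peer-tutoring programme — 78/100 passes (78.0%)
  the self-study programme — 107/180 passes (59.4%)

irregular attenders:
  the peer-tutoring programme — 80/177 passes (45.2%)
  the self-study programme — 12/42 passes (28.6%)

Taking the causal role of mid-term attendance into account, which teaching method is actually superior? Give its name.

Mid-term attendance is downstream of the teaching method. One should not condition on a consequence of treatment, so the overall rates are the right comparison.
Pooled: the peer-tutoring programme 60.0% vs the self-study programme 67.4%; the self-study programme is higher overall.

the self-study programme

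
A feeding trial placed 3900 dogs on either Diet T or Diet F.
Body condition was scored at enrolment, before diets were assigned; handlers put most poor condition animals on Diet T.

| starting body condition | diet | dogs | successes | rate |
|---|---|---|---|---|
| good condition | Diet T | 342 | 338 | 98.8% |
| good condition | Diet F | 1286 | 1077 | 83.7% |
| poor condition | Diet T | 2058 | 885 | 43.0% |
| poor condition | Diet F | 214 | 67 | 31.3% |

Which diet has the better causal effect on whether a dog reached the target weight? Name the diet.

Diet T

The starting body condition-specific comparison favours Diet T throughout, but the pooled figures favour Diet F. The question is whether to condition on starting body condition.
Starting body condition satisfies the back-door criterion: it is not a descendant of the diet, and it blocks the spurious path from diet to outcome. Adjusting for it (i.e., using the within-starting body condition rates) gives the causal effect.
Within each level — good condition: 98.8% vs 83.7%; poor condition: 43.0% vs 31.3% — Diet T is higher every time.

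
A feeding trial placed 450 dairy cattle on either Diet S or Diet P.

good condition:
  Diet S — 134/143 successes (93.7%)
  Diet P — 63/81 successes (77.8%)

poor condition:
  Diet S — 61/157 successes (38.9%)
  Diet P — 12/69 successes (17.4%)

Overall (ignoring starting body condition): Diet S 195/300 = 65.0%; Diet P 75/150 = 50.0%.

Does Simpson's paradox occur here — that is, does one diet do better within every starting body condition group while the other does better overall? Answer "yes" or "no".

Within each starting body condition level (good condition 93.7% vs 77.8%; poor condition 38.9% vs 17.4%), Diet S has the higher rate every time. Pooled: 65.0% vs 50.0% — Diet S has the higher rate overall. They agree.

no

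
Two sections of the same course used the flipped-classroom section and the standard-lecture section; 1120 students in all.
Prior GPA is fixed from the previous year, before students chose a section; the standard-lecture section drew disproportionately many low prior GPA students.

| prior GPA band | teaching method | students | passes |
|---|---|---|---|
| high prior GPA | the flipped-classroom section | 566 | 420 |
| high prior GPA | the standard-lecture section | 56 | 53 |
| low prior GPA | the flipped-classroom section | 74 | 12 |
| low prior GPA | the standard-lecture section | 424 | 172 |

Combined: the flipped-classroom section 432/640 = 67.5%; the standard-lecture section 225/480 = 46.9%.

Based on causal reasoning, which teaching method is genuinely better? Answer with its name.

the standard-lecture section

Nothing the teaching method does changes prior GPA band; the imbalance is an allocation artefact. With prior GPA band also predicting the outcome, the pooled figure is confounded, and the within-stratum comparison is the causal one.
Within each level — high prior GPA: 74.2% vs 94.6%; low prior GPA: 16.2% vs 40.6% — the standard-lecture section is higher every time.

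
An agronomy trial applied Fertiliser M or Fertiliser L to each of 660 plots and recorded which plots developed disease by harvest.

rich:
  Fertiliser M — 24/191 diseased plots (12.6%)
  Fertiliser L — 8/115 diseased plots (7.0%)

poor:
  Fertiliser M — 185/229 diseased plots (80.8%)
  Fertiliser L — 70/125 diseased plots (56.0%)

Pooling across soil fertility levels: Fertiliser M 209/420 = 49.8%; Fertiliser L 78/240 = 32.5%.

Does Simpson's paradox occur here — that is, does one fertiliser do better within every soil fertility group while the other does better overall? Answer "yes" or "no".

no

Within each soil fertility level (rich 12.6% vs 7.0%; poor 80.8% vs 56.0%), Fertiliser L has the lower rate every time. Pooled: 49.8% vs 32.5% — Fertiliser L has the lower rate overall. They agree.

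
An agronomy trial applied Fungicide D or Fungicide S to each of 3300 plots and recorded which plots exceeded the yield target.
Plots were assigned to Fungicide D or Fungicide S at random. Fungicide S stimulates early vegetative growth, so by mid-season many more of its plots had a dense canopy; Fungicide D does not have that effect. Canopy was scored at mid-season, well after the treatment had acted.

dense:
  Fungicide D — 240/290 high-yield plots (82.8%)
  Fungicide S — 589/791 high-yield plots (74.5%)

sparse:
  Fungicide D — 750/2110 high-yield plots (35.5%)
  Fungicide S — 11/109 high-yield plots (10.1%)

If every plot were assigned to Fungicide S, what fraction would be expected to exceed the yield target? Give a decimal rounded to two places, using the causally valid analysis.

0.67

Mid-season canopy lies on the pathway fungicide → mid-season canopy → outcome, so adjusting for it blocks the indirect effect. For the total causal effect of fungicide, use the unadjusted pooled rates.
So P(outcome | do(Fungicide S)) is just the pooled rate for Fungicide S: 600/900 = 0.667.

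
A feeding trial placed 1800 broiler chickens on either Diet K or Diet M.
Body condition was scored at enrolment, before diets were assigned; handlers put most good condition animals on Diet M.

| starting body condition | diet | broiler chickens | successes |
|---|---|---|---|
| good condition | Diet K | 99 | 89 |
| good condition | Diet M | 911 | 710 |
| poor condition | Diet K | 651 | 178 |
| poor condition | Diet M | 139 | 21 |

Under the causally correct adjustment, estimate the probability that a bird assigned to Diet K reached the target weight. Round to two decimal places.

The stratified and pooled comparisons disagree (Diet K wins within each starting body condition; Diet M wins overall), so the answer turns on the causal role of starting body condition.
Starting body condition satisfies the back-door criterion: it is not a descendant of the diet, and it blocks the spurious path from diet to outcome. Adjusting for it (i.e., using the within-starting body condition rates) gives the causal effect.
Standardising Diet K to the population starting body condition mix: 0.561·89/99 + 0.439·178/651 = 0.624.

0.62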